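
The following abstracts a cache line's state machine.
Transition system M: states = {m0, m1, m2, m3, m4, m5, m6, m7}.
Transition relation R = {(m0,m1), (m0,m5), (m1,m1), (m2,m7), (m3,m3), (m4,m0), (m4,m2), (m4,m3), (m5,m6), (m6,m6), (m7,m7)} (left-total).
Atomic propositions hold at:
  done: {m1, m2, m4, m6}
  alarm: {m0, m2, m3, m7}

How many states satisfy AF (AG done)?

4

AG done: greatest fixpoint, start Z0 = {m1, m2, m4, m6}, keep only states in Sat with every successor in Z. Z1 = {m1, m6}; fixed.
Sat(AG done) = {m1, m6}
AF (AG done): least fixpoint, start Z0 = {m1, m6}, add states with every successor in Z. Z1 = {m1, m5, m6}; Z2 = {m0, m1, m5, m6}; fixed.
Sat(AF (AG done)) = {m0, m1, m5, m6}
|Sat(AF (AG done))| = |{m0, m1, m5, m6}| = 4.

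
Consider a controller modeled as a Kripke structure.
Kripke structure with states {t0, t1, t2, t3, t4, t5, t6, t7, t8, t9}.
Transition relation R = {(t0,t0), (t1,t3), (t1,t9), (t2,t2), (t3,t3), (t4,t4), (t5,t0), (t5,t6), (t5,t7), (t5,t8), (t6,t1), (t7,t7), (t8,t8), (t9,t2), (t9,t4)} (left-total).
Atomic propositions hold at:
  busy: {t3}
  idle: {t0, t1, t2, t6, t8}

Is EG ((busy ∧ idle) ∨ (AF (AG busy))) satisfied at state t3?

Yes

Sat(busy ∧ idle) = ∅
AG busy: greatest fixpoint, start Z0 = {t3}, keep only states in Sat with every successor in Z. Already a fixed point.
Sat(AG busy) = {t3}
AF (AG busy): least fixpoint, start Z0 = {t3}, add states with every successor in Z. Already a fixed point.
Sat(AF (AG busy)) = {t3}
Sat((busy ∧ idle) ∨ (AF (AG busy))) = {t3}
EG ((busy ∧ idle) ∨ (AF (AG busy))): greatest fixpoint, start Z0 = {t3}, keep only states in Sat with some successor in Z. Already a fixed point.
Sat(EG ((busy ∧ idle) ∨ (AF (AG busy)))) = {t3}
t3 ∈ Sat(EG ((busy ∧ idle) ∨ (AF (AG busy)))) = {t3}, so the formula holds at t3.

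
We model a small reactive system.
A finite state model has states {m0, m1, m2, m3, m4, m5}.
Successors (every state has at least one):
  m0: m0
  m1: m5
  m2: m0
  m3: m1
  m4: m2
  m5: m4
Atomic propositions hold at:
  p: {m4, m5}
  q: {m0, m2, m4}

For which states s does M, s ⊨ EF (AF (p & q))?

{m1, m3, m4, m5}

Sat(p & q) = {m4}
AF (p & q): least fixpoint, start Z0 = {m4}, add states with every successor in Z. Z1 = {m4, m5}; Z2 = {m1, m4, m5}; Z3 = {m1, m3, m4, m5}; fixed.
Sat(AF (p & q)) = {m1, m3, m4, m5}
EF (AF (p & q)): least fixpoint, start Z0 = {m1, m3, m4, m5}, add states with some successor in Z. Already a fixed point.
Sat(EF (AF (p & q))) = {m1, m3, m4, m5}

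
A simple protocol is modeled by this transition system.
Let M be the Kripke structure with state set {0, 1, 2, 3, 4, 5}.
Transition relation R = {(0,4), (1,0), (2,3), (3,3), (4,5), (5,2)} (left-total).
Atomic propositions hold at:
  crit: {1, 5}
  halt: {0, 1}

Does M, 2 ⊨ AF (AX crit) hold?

No

Sat(AX crit) = {s : every successor in {1, 5}} = {4}
AF (AX crit): least fixpoint, start Z0 = {4}, add states with every successor in Z. Z1 = {0, 4}; Z2 = {0, 1, 4}; fixed.
Sat(AF (AX crit)) = {0, 1, 4}
2 ∉ Sat(AF (AX crit)) = {0, 1, 4}, so the formula does not hold at 2.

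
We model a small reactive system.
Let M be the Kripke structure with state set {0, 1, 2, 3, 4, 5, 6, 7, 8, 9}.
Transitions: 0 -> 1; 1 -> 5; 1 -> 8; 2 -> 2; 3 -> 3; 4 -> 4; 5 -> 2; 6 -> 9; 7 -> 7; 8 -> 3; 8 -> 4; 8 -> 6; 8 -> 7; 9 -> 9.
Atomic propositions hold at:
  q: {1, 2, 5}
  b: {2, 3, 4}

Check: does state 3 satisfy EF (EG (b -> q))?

No

Sat(b -> q) = {0, 1, 2, 5, 6, 7, 8, 9}
EG (b -> q): greatest fixpoint, start Z0 = {0, 1, 2, 5, 6, 7, 8, 9}, keep only states in Sat with some successor in Z. Already a fixed point.
Sat(EG (b -> q)) = {0, 1, 2, 5, 6, 7, 8, 9}
EF (EG (b -> q)): least fixpoint, start Z0 = {0, 1, 2, 5, 6, 7, 8, 9}, add states with some successor in Z. Already a fixed point.
Sat(EF (EG (b -> q))) = {0, 1, 2, 5, 6, 7, 8, 9}
3 ∉ Sat(EF (EG (b -> q))) = {0, 1, 2, 5, 6, 7, 8, 9}, so the formula does not hold at 3.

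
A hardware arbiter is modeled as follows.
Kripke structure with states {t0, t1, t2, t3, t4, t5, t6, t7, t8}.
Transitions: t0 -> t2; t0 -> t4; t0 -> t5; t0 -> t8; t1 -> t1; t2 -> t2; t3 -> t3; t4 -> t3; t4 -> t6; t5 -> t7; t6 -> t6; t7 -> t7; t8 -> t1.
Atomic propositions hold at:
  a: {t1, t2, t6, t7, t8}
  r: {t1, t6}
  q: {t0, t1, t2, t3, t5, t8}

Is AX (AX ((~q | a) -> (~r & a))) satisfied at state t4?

Sat(~q) = {t4, t6, t7}
Sat(~q | a) = {t1, t2, t4, t6, t7, t8}
Sat(~r) = {t0, t2, t3, t4, t5, t7, t8}
Sat(~r & a) = {t2, t7, t8}
Sat((~q | a) -> (~r & a)) = {t0, t2, t3, t5, t7, t8}
Sat(AX ((~q | a) -> (~r & a))) = {s : every successor in {t0, t2, t3, t5, t7, t8}} = {t2, t3, t5, t7}
Sat(AX (AX ((~q | a) -> (~r & a)))) = {s : every successor in {t2, t3, t5, t7}} = {t2, t3, t5, t7}
t4 ∉ Sat(AX (AX ((~q | a) -> (~r & a)))) = {t2, t3, t5, t7}, so the formula does not hold at t4.

No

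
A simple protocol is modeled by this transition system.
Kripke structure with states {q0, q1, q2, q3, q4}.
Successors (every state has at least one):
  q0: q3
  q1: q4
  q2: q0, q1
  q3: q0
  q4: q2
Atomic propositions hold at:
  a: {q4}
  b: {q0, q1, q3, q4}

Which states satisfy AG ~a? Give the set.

{q0, q3}

Sat(~a) = {q0, q1, q2, q3}
AG ~a: greatest fixpoint, start Z0 = {q0, q1, q2, q3}, keep only states in Sat with every successor in Z. Z1 = {q0, q2, q3}; Z2 = {q0, q3}; fixed.
Sat(AG ~a) = {q0, q3}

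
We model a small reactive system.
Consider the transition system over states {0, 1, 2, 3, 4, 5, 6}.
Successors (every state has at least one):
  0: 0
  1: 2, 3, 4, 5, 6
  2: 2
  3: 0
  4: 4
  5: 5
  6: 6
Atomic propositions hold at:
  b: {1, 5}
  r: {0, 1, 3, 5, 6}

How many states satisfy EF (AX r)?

Sat(AX r) = {s : every successor in {0, 1, 3, 5, 6}} = {0, 3, 5, 6}
EF (AX r): least fixpoint, start Z0 = {0, 3, 5, 6}, add states with some successor in Z. Z1 = {0, 1, 3, 5, 6}; fixed.
Sat(EF (AX r)) = {0, 1, 3, 5, 6}
|Sat(EF (AX r))| = |{0, 1, 3, 5, 6}| = 5.

5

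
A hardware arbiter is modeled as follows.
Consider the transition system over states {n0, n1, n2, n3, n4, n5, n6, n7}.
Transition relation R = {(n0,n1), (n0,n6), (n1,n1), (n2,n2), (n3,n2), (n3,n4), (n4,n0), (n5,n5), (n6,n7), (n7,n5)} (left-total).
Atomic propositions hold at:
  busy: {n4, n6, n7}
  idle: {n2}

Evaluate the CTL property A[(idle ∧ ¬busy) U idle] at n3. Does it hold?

Sat(¬busy) = {n0, n1, n2, n3, n5}
Sat(idle ∧ ¬busy) = {n2}
A[(idle ∧ ¬busy) U idle]: least fixpoint, start Z0 = Sat(idle) = {n2}, add states in Sat(idle ∧ ¬busy) with every successor in Z. Already a fixed point.
Sat(A[(idle ∧ ¬busy) U idle]) = {n2}
n3 ∉ Sat(A[(idle ∧ ¬busy) U idle]) = {n2}, so the formula does not hold at n3.

No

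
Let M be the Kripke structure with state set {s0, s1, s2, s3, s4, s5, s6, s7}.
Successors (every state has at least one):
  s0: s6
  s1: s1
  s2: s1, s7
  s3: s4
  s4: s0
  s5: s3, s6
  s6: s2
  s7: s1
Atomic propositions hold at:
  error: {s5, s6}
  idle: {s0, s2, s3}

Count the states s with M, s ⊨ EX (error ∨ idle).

4

Sat(error ∨ idle) = {s0, s2, s3, s5, s6}
Sat(EX (error ∨ idle)) = {s : some successor in {s0, s2, s3, s5, s6}} = {s0, s4, s5, s6}
|Sat(EX (error ∨ idle))| = |{s0, s4, s5, s6}| = 4.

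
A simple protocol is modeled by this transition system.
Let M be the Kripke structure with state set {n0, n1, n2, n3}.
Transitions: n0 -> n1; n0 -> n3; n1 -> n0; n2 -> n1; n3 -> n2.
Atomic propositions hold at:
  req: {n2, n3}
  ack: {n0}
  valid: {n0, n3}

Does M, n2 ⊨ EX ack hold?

No

Sat(EX ack) = {s : some successor in {n0}} = {n1}
n2 ∉ Sat(EX ack) = {n1}, so the formula does not hold at n2.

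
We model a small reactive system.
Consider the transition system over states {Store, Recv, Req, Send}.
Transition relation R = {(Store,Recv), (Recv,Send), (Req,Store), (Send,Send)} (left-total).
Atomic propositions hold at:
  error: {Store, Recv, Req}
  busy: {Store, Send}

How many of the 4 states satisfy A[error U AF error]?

3

AF error: least fixpoint, start Z0 = {Store, Recv, Req}, add states with every successor in Z. Already a fixed point.
Sat(AF error) = {Store, Recv, Req}
A[error U AF error]: least fixpoint, start Z0 = Sat(AF error) = {Store, Recv, Req}, add states in Sat(error) with every successor in Z. Already a fixed point.
Sat(A[error U AF error]) = {Store, Recv, Req}
|Sat(A[error U AF error])| = |{Store, Recv, Req}| = 3.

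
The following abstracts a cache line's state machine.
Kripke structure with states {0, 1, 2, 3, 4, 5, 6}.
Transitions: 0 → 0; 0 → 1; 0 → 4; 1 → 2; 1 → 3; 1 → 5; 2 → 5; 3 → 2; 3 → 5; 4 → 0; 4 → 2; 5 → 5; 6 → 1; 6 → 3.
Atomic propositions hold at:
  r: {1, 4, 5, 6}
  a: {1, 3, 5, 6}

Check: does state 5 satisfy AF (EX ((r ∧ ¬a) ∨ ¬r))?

No

Sat(¬a) = {0, 2, 4}
Sat(r ∧ ¬a) = {4}
Sat(¬r) = {0, 2, 3}
Sat((r ∧ ¬a) ∨ ¬r) = {0, 2, 3, 4}
Sat(EX ((r ∧ ¬a) ∨ ¬r)) = {s : some successor in {0, 2, 3, 4}} = {0, 1, 3, 4, 6}
AF (EX ((r ∧ ¬a) ∨ ¬r)): least fixpoint, start Z0 = {0, 1, 3, 4, 6}, add states with every successor in Z. Already a fixed point.
Sat(AF (EX ((r ∧ ¬a) ∨ ¬r))) = {0, 1, 3, 4, 6}
5 ∉ Sat(AF (EX ((r ∧ ¬a) ∨ ¬r))) = {0, 1, 3, 4, 6}, so the formula does not hold at 5.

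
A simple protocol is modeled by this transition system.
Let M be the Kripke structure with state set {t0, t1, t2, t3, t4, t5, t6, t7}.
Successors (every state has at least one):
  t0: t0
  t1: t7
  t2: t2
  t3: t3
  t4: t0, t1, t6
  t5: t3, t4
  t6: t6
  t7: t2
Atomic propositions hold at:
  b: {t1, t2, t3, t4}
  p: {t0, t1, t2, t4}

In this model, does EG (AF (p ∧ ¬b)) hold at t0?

Sat(¬b) = {t0, t5, t6, t7}
Sat(p ∧ ¬b) = {t0}
AF (p ∧ ¬b): least fixpoint, start Z0 = {t0}, add states with every successor in Z. Already a fixed point.
Sat(AF (p ∧ ¬b)) = {t0}
EG (AF (p ∧ ¬b)): greatest fixpoint, start Z0 = {t0}, keep only states in Sat with some successor in Z. Already a fixed point.
Sat(EG (AF (p ∧ ¬b))) = {t0}
t0 ∈ Sat(EG (AF (p ∧ ¬b))) = {t0}, so the formula holds at t0.

Yes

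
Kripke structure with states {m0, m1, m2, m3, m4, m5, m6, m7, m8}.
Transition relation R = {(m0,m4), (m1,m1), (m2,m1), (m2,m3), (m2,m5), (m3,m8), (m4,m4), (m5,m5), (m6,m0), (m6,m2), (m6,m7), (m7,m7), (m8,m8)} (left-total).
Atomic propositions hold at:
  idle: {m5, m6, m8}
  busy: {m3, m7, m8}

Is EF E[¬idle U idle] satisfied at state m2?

Yes

Sat(¬idle) = {m0, m1, m2, m3, m4, m7}
E[¬idle U idle]: least fixpoint, start Z0 = Sat(idle) = {m5, m6, m8}, add states in Sat(¬idle) with some successor in Z. Z1 = {m2, m3, m5, m6, m8}; fixed.
Sat(E[¬idle U idle]) = {m2, m3, m5, m6, m8}
EF E[¬idle U idle]: least fixpoint, start Z0 = {m2, m3, m5, m6, m8}, add states with some successor in Z. Already a fixed point.
Sat(EF E[¬idle U idle]) = {m2, m3, m5, m6, m8}
m2 ∈ Sat(EF E[¬idle U idle]) = {m2, m3, m5, m6, m8}, so the formula holds at m2.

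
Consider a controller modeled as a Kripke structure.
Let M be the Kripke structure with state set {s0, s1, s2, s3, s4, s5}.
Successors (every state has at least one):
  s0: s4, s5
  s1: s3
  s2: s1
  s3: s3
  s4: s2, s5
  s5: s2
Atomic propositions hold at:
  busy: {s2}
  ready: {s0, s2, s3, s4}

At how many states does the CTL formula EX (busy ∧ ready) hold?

Sat(busy ∧ ready) = {s2}
Sat(EX (busy ∧ ready)) = {s : some successor in {s2}} = {s4, s5}
|Sat(EX (busy ∧ ready))| = |{s4, s5}| = 2.

2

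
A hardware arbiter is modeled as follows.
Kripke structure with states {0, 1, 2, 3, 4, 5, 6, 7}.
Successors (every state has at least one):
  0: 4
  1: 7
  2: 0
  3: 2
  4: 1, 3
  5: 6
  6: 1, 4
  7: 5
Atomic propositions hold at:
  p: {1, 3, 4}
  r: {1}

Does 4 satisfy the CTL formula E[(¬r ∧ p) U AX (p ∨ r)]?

Sat(¬r) = {0, 2, 3, 4, 5, 6, 7}
Sat(¬r ∧ p) = {3, 4}
Sat(p ∨ r) = {1, 3, 4}
Sat(AX (p ∨ r)) = {s : every successor in {1, 3, 4}} = {0, 4, 6}
E[(¬r ∧ p) U AX (p ∨ r)]: least fixpoint, start Z0 = Sat(AX (p ∨ r)) = {0, 4, 6}, add states in Sat(¬r ∧ p) with some successor in Z. Already a fixed point.
Sat(E[(¬r ∧ p) U AX (p ∨ r)]) = {0, 4, 6}
4 ∈ Sat(E[(¬r ∧ p) U AX (p ∨ r)]) = {0, 4, 6}, so the formula holds at 4.

Yes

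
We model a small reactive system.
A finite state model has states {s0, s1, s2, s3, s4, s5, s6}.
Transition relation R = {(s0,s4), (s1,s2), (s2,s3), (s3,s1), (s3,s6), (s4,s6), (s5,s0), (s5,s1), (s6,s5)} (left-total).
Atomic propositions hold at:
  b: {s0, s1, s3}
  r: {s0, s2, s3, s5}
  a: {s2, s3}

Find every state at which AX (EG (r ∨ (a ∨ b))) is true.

{s1, s2, s6}

Sat(a ∨ b) = {s0, s1, s2, s3}
Sat(r ∨ (a ∨ b)) = {s0, s1, s2, s3, s5}
EG (r ∨ (a ∨ b)): greatest fixpoint, start Z0 = {s0, s1, s2, s3, s5}, keep only states in Sat with some successor in Z. Z1 = {s1, s2, s3, s5}; fixed.
Sat(EG (r ∨ (a ∨ b))) = {s1, s2, s3, s5}
Sat(AX (EG (r ∨ (a ∨ b)))) = {s : every successor in {s1, s2, s3, s5}} = {s1, s2, s6}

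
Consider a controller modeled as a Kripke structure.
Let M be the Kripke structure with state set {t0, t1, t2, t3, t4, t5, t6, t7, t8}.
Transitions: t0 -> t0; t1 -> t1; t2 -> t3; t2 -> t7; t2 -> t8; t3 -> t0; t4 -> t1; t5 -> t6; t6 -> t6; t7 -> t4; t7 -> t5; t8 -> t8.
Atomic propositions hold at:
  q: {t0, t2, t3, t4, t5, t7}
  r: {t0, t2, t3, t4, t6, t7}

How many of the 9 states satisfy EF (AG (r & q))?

3

Sat(r & q) = {t0, t2, t3, t4, t7}
AG (r & q): greatest fixpoint, start Z0 = {t0, t2, t3, t4, t7}, keep only states in Sat with every successor in Z. Z1 = {t0, t3}; fixed.
Sat(AG (r & q)) = {t0, t3}
EF (AG (r & q)): least fixpoint, start Z0 = {t0, t3}, add states with some successor in Z. Z1 = {t0, t2, t3}; fixed.
Sat(EF (AG (r & q))) = {t0, t2, t3}
|Sat(EF (AG (r & q)))| = |{t0, t2, t3}| = 3.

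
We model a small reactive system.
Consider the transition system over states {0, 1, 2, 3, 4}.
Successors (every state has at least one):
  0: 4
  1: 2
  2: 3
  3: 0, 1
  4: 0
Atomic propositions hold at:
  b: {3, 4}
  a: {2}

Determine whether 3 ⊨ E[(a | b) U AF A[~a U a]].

Yes

Sat(a | b) = {2, 3, 4}
Sat(~a) = {0, 1, 3, 4}
A[~a U a]: least fixpoint, start Z0 = Sat(a) = {2}, add states in Sat(~a) with every successor in Z. Z1 = {1, 2}; fixed.
Sat(A[~a U a]) = {1, 2}
AF A[~a U a]: least fixpoint, start Z0 = {1, 2}, add states with every successor in Z. Already a fixed point.
Sat(AF A[~a U a]) = {1, 2}
E[(a | b) U AF A[~a U a]]: least fixpoint, start Z0 = Sat(AF A[~a U a]) = {1, 2}, add states in Sat(a | b) with some successor in Z. Z1 = {1, 2, 3}; fixed.
Sat(E[(a | b) U AF A[~a U a]]) = {1, 2, 3}
3 ∈ Sat(E[(a | b) U AF A[~a U a]]) = {1, 2, 3}, so the formula holds at 3.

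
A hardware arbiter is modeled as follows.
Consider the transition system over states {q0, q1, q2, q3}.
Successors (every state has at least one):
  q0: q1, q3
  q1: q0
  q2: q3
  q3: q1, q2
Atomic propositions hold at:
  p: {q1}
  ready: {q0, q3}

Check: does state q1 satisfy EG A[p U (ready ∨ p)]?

Yes

Sat(ready ∨ p) = {q0, q1, q3}
A[p U (ready ∨ p)]: least fixpoint, start Z0 = Sat((ready ∨ p)) = {q0, q1, q3}, add states in Sat(p) with every successor in Z. Already a fixed point.
Sat(A[p U (ready ∨ p)]) = {q0, q1, q3}
EG A[p U (ready ∨ p)]: greatest fixpoint, start Z0 = {q0, q1, q3}, keep only states in Sat with some successor in Z. Already a fixed point.
Sat(EG A[p U (ready ∨ p)]) = {q0, q1, q3}
q1 ∈ Sat(EG A[p U (ready ∨ p)]) = {q0, q1, q3}, so the formula holds at q1.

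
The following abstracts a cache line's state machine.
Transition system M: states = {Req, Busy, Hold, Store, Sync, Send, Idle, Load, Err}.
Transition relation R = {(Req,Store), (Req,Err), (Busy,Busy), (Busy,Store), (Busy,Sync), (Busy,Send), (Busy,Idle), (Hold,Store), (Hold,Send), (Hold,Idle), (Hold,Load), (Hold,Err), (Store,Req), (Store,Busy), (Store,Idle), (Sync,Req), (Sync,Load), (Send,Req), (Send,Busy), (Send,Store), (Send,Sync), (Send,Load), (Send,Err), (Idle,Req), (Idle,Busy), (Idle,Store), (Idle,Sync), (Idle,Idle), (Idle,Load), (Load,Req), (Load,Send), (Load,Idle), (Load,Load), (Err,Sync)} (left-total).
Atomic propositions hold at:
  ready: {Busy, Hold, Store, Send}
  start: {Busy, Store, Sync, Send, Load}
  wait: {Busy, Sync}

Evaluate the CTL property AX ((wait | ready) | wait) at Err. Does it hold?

Yes

Sat(wait | ready) = {Busy, Hold, Store, Sync, Send}
Sat((wait | ready) | wait) = {Busy, Hold, Store, Sync, Send}
Sat(AX ((wait | ready) | wait)) = {s : every successor in {Busy, Hold, Store, Sync, Send}} = {Err}
Err ∈ Sat(AX ((wait | ready) | wait)) = {Err}, so the formula holds at Err.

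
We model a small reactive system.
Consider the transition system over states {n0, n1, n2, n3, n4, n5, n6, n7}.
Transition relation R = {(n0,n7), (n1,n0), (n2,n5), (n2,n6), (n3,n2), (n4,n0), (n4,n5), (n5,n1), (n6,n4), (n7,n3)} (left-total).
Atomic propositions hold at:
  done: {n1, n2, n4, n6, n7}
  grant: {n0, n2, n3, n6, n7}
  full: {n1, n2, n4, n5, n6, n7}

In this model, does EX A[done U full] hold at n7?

No

A[done U full]: least fixpoint, start Z0 = Sat(full) = {n1, n2, n4, n5, n6, n7}, add states in Sat(done) with every successor in Z. Already a fixed point.
Sat(A[done U full]) = {n1, n2, n4, n5, n6, n7}
Sat(EX A[done U full]) = {s : some successor in {n1, n2, n4, n5, n6, n7}} = {n0, n2, n3, n4, n5, n6}
n7 ∉ Sat(EX A[done U full]) = {n0, n2, n3, n4, n5, n6}, so the formula does not hold at n7.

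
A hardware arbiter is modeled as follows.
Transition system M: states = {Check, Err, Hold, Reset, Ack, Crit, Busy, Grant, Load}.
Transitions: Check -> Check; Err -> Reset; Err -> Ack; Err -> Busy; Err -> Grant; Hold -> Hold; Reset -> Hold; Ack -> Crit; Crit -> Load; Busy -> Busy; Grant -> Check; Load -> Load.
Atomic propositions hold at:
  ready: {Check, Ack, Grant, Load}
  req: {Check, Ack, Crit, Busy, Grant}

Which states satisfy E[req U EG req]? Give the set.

EG req: greatest fixpoint, start Z0 = {Check, Ack, Crit, Busy, Grant}, keep only states in Sat with some successor in Z. Z1 = {Check, Ack, Busy, Grant}; Z2 = {Check, Busy, Grant}; fixed.
Sat(EG req) = {Check, Busy, Grant}
E[req U EG req]: least fixpoint, start Z0 = Sat(EG req) = {Check, Busy, Grant}, add states in Sat(req) with some successor in Z. Already a fixed point.
Sat(E[req U EG req]) = {Check, Busy, Grant}

{Check, Busy, Grant}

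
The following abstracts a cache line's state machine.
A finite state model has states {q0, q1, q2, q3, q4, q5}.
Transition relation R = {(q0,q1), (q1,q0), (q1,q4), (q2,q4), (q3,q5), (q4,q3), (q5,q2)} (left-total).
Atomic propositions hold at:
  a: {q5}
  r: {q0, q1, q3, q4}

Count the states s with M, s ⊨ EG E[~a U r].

2

Sat(~a) = {q0, q1, q2, q3, q4}
E[~a U r]: least fixpoint, start Z0 = Sat(r) = {q0, q1, q3, q4}, add states in Sat(~a) with some successor in Z. Z1 = {q0, q1, q2, q3, q4}; fixed.
Sat(E[~a U r]) = {q0, q1, q2, q3, q4}
EG E[~a U r]: greatest fixpoint, start Z0 = {q0, q1, q2, q3, q4}, keep only states in Sat with some successor in Z. Z1 = {q0, q1, q2, q4}; Z2 = {q0, q1, q2}; Z3 = {q0, q1}; fixed.
Sat(EG E[~a U r]) = {q0, q1}
|Sat(EG E[~a U r])| = |{q0, q1}| = 2.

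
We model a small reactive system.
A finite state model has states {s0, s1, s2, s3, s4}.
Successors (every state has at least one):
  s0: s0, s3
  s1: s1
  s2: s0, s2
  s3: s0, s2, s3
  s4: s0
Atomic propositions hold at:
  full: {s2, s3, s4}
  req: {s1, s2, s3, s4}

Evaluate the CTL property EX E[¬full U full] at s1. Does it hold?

No

Sat(¬full) = {s0, s1}
E[¬full U full]: least fixpoint, start Z0 = Sat(full) = {s2, s3, s4}, add states in Sat(¬full) with some successor in Z. Z1 = {s0, s2, s3, s4}; fixed.
Sat(E[¬full U full]) = {s0, s2, s3, s4}
Sat(EX E[¬full U full]) = {s : some successor in {s0, s2, s3, s4}} = {s0, s2, s3, s4}
s1 ∉ Sat(EX E[¬full U full]) = {s0, s2, s3, s4}, so the formula does not hold at s1.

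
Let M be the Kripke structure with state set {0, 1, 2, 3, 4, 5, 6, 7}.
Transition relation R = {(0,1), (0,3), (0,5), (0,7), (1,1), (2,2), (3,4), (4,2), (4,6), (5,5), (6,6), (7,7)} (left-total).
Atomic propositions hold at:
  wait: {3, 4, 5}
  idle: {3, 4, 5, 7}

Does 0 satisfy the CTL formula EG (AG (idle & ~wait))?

No

Sat(~wait) = {0, 1, 2, 6, 7}
Sat(idle & ~wait) = {7}
AG (idle & ~wait): greatest fixpoint, start Z0 = {7}, keep only states in Sat with every successor in Z. Already a fixed point.
Sat(AG (idle & ~wait)) = {7}
EG (AG (idle & ~wait)): greatest fixpoint, start Z0 = {7}, keep only states in Sat with some successor in Z. Already a fixed point.
Sat(EG (AG (idle & ~wait))) = {7}
0 ∉ Sat(EG (AG (idle & ~wait))) = {7}, so the formula does not hold at 0.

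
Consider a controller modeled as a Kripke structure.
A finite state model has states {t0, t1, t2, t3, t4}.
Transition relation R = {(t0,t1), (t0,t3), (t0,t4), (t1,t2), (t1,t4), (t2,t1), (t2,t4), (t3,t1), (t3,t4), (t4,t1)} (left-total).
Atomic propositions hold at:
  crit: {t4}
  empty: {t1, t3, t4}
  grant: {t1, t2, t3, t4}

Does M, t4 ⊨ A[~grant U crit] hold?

Sat(~grant) = {t0}
A[~grant U crit]: least fixpoint, start Z0 = Sat(crit) = {t4}, add states in Sat(~grant) with every successor in Z. Already a fixed point.
Sat(A[~grant U crit]) = {t4}
t4 ∈ Sat(A[~grant U crit]) = {t4}, so the formula holds at t4.

Yes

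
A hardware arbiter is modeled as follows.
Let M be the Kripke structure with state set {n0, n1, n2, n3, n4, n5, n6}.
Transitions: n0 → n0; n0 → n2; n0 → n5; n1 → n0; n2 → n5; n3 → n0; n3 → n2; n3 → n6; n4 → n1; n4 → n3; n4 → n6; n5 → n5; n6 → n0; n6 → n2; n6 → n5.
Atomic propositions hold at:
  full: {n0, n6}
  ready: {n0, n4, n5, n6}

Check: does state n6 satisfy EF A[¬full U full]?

Sat(¬full) = {n1, n2, n3, n4, n5}
A[¬full U full]: least fixpoint, start Z0 = Sat(full) = {n0, n6}, add states in Sat(¬full) with every successor in Z. Z1 = {n0, n1, n6}; fixed.
Sat(A[¬full U full]) = {n0, n1, n6}
EF A[¬full U full]: least fixpoint, start Z0 = {n0, n1, n6}, add states with some successor in Z. Z1 = {n0, n1, n3, n4, n6}; fixed.
Sat(EF A[¬full U full]) = {n0, n1, n3, n4, n6}
n6 ∈ Sat(EF A[¬full U full]) = {n0, n1, n3, n4, n6}, so the formula holds at n6.

Yes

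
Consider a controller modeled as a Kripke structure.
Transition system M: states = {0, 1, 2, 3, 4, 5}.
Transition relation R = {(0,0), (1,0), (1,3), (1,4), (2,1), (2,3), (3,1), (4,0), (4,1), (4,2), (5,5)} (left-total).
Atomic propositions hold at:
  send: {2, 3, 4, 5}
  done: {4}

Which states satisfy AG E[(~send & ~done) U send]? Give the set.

{5}

Sat(~send) = {0, 1}
Sat(~done) = {0, 1, 2, 3, 5}
Sat(~send & ~done) = {0, 1}
E[(~send & ~done) U send]: least fixpoint, start Z0 = Sat(send) = {2, 3, 4, 5}, add states in Sat(~send & ~done) with some successor in Z. Z1 = {1, 2, 3, 4, 5}; fixed.
Sat(E[(~send & ~done) U send]) = {1, 2, 3, 4, 5}
AG E[(~send & ~done) U send]: greatest fixpoint, start Z0 = {1, 2, 3, 4, 5}, keep only states in Sat with every successor in Z. Z1 = {2, 3, 5}; Z2 = {5}; fixed.
Sat(AG E[(~send & ~done) U send]) = {5}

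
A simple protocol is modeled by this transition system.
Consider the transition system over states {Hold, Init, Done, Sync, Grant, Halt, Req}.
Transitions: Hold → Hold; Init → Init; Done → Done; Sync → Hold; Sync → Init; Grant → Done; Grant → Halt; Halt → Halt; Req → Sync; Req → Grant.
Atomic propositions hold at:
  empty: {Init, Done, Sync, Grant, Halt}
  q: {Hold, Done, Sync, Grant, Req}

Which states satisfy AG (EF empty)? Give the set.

{Init, Done, Grant, Halt}

EF empty: least fixpoint, start Z0 = {Init, Done, Sync, Grant, Halt}, add states with some successor in Z. Z1 = {Init, Done, Sync, Grant, Halt, Req}; fixed.
Sat(EF empty) = {Init, Done, Sync, Grant, Halt, Req}
AG (EF empty): greatest fixpoint, start Z0 = {Init, Done, Sync, Grant, Halt, Req}, keep only states in Sat with every successor in Z. Z1 = {Init, Done, Grant, Halt, Req}; Z2 = {Init, Done, Grant, Halt}; fixed.
Sat(AG (EF empty)) = {Init, Done, Grant, Halt}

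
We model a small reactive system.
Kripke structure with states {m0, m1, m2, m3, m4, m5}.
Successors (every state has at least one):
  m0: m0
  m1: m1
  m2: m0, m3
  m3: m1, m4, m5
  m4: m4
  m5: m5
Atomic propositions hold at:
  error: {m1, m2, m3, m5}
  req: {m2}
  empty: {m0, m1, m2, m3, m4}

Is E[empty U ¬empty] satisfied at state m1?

No

Sat(¬empty) = {m5}
E[empty U ¬empty]: least fixpoint, start Z0 = Sat(¬empty) = {m5}, add states in Sat(empty) with some successor in Z. Z1 = {m3, m5}; Z2 = {m2, m3, m5}; fixed.
Sat(E[empty U ¬empty]) = {m2, m3, m5}
m1 ∉ Sat(E[empty U ¬empty]) = {m2, m3, m5}, so the formula does not hold at m1.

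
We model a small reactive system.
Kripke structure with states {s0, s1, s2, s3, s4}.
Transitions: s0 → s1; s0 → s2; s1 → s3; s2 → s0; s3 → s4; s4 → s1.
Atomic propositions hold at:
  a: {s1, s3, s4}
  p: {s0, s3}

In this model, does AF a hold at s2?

No

AF a: least fixpoint, start Z0 = {s1, s3, s4}, add states with every successor in Z. Already a fixed point.
Sat(AF a) = {s1, s3, s4}
s2 ∉ Sat(AF a) = {s1, s3, s4}, so the formula does not hold at s2.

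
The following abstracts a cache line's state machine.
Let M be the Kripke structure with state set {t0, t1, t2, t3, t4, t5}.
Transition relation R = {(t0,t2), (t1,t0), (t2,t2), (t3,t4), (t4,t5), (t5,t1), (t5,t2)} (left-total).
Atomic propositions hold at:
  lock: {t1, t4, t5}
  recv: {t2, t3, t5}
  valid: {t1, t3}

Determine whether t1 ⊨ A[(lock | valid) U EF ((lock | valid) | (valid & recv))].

Sat(lock | valid) = {t1, t3, t4, t5}
Sat(valid & recv) = {t3}
Sat((lock | valid) | (valid & recv)) = {t1, t3, t4, t5}
EF ((lock | valid) | (valid & recv)): least fixpoint, start Z0 = {t1, t3, t4, t5}, add states with some successor in Z. Already a fixed point.
Sat(EF ((lock | valid) | (valid & recv))) = {t1, t3, t4, t5}
A[(lock | valid) U EF ((lock | valid) | (valid & recv))]: least fixpoint, start Z0 = Sat(EF ((lock | valid) | (valid & recv))) = {t1, t3, t4, t5}, add states in Sat(lock | valid) with every successor in Z. Already a fixed point.
Sat(A[(lock | valid) U EF ((lock | valid) | (valid & recv))]) = {t1, t3, t4, t5}
t1 ∈ Sat(A[(lock | valid) U EF ((lock | valid) | (valid & recv))]) = {t1, t3, t4, t5}, so the formula holds at t1.

Yes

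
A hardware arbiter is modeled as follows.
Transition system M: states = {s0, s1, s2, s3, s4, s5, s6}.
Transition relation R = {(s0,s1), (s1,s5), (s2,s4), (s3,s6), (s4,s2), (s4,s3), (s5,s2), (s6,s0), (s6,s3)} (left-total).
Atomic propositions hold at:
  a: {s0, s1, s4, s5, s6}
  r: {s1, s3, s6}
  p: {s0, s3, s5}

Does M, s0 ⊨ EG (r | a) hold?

No

Sat(r | a) = {s0, s1, s3, s4, s5, s6}
EG (r | a): greatest fixpoint, start Z0 = {s0, s1, s3, s4, s5, s6}, keep only states in Sat with some successor in Z. Z1 = {s0, s1, s3, s4, s6}; Z2 = {s0, s3, s4, s6}; Z3 = {s3, s4, s6}; fixed.
Sat(EG (r | a)) = {s3, s4, s6}
s0 ∉ Sat(EG (r | a)) = {s3, s4, s6}, so the formula does not hold at s0.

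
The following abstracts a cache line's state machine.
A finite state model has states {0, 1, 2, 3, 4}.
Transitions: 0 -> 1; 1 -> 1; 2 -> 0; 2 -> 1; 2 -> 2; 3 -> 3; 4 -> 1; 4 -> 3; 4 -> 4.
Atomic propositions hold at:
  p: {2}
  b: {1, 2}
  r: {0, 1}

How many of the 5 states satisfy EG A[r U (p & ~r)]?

1

Sat(~r) = {2, 3, 4}
Sat(p & ~r) = {2}
A[r U (p & ~r)]: least fixpoint, start Z0 = Sat((p & ~r)) = {2}, add states in Sat(r) with every successor in Z. Already a fixed point.
Sat(A[r U (p & ~r)]) = {2}
EG A[r U (p & ~r)]: greatest fixpoint, start Z0 = {2}, keep only states in Sat with some successor in Z. Already a fixed point.
Sat(EG A[r U (p & ~r)]) = {2}
|Sat(EG A[r U (p & ~r)])| = |{2}| = 1.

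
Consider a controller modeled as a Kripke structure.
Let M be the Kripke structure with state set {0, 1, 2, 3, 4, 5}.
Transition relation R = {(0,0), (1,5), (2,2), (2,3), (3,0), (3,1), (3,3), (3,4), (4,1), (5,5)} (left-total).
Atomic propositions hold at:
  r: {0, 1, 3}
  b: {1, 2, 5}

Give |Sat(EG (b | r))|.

5

Sat(b | r) = {0, 1, 2, 3, 5}
EG (b | r): greatest fixpoint, start Z0 = {0, 1, 2, 3, 5}, keep only states in Sat with some successor in Z. Already a fixed point.
Sat(EG (b | r)) = {0, 1, 2, 3, 5}
|Sat(EG (b | r))| = |{0, 1, 2, 3, 5}| = 5.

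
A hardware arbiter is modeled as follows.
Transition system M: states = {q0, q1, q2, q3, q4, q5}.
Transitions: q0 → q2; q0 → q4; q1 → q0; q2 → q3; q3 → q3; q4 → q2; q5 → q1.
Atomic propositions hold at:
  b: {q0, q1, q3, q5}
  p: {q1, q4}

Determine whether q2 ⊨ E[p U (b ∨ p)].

Sat(b ∨ p) = {q0, q1, q3, q4, q5}
E[p U (b ∨ p)]: least fixpoint, start Z0 = Sat((b ∨ p)) = {q0, q1, q3, q4, q5}, add states in Sat(p) with some successor in Z. Already a fixed point.
Sat(E[p U (b ∨ p)]) = {q0, q1, q3, q4, q5}
q2 ∉ Sat(E[p U (b ∨ p)]) = {q0, q1, q3, q4, q5}, so the formula does not hold at q2.

No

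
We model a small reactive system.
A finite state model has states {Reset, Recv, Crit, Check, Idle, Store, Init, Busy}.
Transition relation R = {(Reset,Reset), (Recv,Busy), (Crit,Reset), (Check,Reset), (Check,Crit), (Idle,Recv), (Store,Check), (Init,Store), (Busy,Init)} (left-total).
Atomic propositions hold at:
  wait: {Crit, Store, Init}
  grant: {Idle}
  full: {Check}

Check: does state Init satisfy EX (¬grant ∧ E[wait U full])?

Yes

Sat(¬grant) = {Reset, Recv, Crit, Check, Store, Init, Busy}
E[wait U full]: least fixpoint, start Z0 = Sat(full) = {Check}, add states in Sat(wait) with some successor in Z. Z1 = {Check, Store}; Z2 = {Check, Store, Init}; fixed.
Sat(E[wait U full]) = {Check, Store, Init}
Sat(¬grant ∧ E[wait U full]) = {Check, Store, Init}
Sat(EX (¬grant ∧ E[wait U full])) = {s : some successor in {Check, Store, Init}} = {Store, Init, Busy}
Init ∈ Sat(EX (¬grant ∧ E[wait U full])) = {Store, Init, Busy}, so the formula holds at Init.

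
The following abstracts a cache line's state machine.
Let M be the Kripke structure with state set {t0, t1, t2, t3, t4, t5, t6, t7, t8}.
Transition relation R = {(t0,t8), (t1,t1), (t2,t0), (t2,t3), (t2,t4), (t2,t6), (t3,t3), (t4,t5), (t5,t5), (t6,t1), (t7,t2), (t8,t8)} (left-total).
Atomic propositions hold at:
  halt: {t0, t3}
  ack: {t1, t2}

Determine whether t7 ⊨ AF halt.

No

AF halt: least fixpoint, start Z0 = {t0, t3}, add states with every successor in Z. Already a fixed point.
Sat(AF halt) = {t0, t3}
t7 ∉ Sat(AF halt) = {t0, t3}, so the formula does not hold at t7.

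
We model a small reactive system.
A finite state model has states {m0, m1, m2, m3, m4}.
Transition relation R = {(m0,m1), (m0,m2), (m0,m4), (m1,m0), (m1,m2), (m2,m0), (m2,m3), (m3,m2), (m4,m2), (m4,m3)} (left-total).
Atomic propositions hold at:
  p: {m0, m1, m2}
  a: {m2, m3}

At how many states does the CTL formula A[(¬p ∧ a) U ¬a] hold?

3

Sat(¬p) = {m3, m4}
Sat(¬p ∧ a) = {m3}
Sat(¬a) = {m0, m1, m4}
A[(¬p ∧ a) U ¬a]: least fixpoint, start Z0 = Sat(¬a) = {m0, m1, m4}, add states in Sat(¬p ∧ a) with every successor in Z. Already a fixed point.
Sat(A[(¬p ∧ a) U ¬a]) = {m0, m1, m4}
|Sat(A[(¬p ∧ a) U ¬a])| = |{m0, m1, m4}| = 3.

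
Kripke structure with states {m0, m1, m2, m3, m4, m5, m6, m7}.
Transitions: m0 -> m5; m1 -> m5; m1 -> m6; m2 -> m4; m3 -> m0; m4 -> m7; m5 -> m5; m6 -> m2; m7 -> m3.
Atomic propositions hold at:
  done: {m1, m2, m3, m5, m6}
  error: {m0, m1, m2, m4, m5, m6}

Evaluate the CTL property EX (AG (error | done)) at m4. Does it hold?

No

Sat(error | done) = {m0, m1, m2, m3, m4, m5, m6}
AG (error | done): greatest fixpoint, start Z0 = {m0, m1, m2, m3, m4, m5, m6}, keep only states in Sat with every successor in Z. Z1 = {m0, m1, m2, m3, m5, m6}; Z2 = {m0, m1, m3, m5, m6}; Z3 = {m0, m1, m3, m5}; Z4 = {m0, m3, m5}; fixed.
Sat(AG (error | done)) = {m0, m3, m5}
Sat(EX (AG (error | done))) = {s : some successor in {m0, m3, m5}} = {m0, m1, m3, m5, m7}
m4 ∉ Sat(EX (AG (error | done))) = {m0, m1, m3, m5, m7}, so the formula does not hold at m4.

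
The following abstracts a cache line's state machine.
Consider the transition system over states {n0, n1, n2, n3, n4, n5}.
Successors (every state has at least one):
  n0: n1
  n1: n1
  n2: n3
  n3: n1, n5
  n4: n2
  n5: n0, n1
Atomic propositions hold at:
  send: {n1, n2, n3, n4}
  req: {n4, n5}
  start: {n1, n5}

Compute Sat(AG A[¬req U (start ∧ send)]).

{n0, n1}

Sat(¬req) = {n0, n1, n2, n3}
Sat(start ∧ send) = {n1}
A[¬req U (start ∧ send)]: least fixpoint, start Z0 = Sat((start ∧ send)) = {n1}, add states in Sat(¬req) with every successor in Z. Z1 = {n0, n1}; fixed.
Sat(A[¬req U (start ∧ send)]) = {n0, n1}
AG A[¬req U (start ∧ send)]: greatest fixpoint, start Z0 = {n0, n1}, keep only states in Sat with every successor in Z. Already a fixed point.
Sat(AG A[¬req U (start ∧ send)]) = {n0, n1}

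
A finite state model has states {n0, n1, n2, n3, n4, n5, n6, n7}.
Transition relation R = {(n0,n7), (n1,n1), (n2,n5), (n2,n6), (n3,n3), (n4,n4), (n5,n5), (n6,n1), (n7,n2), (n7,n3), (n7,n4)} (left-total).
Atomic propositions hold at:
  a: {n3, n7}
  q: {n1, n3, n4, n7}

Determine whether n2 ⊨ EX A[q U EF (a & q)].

No

Sat(a & q) = {n3, n7}
EF (a & q): least fixpoint, start Z0 = {n3, n7}, add states with some successor in Z. Z1 = {n0, n3, n7}; fixed.
Sat(EF (a & q)) = {n0, n3, n7}
A[q U EF (a & q)]: least fixpoint, start Z0 = Sat(EF (a & q)) = {n0, n3, n7}, add states in Sat(q) with every successor in Z. Already a fixed point.
Sat(A[q U EF (a & q)]) = {n0, n3, n7}
Sat(EX A[q U EF (a & q)]) = {s : some successor in {n0, n3, n7}} = {n0, n3, n7}
n2 ∉ Sat(EX A[q U EF (a & q)]) = {n0, n3, n7}, so the formula does not hold at n2.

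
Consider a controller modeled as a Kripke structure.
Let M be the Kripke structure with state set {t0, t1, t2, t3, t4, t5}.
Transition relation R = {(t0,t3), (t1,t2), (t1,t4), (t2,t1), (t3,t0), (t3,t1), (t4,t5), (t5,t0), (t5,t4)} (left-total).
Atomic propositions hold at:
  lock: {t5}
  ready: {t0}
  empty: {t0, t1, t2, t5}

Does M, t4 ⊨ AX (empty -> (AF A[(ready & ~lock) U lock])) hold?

Sat(~lock) = {t0, t1, t2, t3, t4}
Sat(ready & ~lock) = {t0}
A[(ready & ~lock) U lock]: least fixpoint, start Z0 = Sat(lock) = {t5}, add states in Sat(ready & ~lock) with every successor in Z. Already a fixed point.
Sat(A[(ready & ~lock) U lock]) = {t5}
AF A[(ready & ~lock) U lock]: least fixpoint, start Z0 = {t5}, add states with every successor in Z. Z1 = {t4, t5}; fixed.
Sat(AF A[(ready & ~lock) U lock]) = {t4, t5}
Sat(empty -> (AF A[(ready & ~lock) U lock])) = {t3, t4, t5}
Sat(AX (empty -> (AF A[(ready & ~lock) U lock]))) = {s : every successor in {t3, t4, t5}} = {t0, t4}
t4 ∈ Sat(AX (empty -> (AF A[(ready & ~lock) U lock]))) = {t0, t4}, so the formula holds at t4.

Yes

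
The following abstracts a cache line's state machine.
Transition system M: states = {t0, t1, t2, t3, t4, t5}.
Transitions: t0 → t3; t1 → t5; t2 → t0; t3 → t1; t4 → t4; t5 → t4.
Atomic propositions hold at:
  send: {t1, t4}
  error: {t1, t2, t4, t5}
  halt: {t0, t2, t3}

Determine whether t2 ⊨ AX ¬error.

Sat(¬error) = {t0, t3}
Sat(AX ¬error) = {s : every successor in {t0, t3}} = {t0, t2}
t2 ∈ Sat(AX ¬error) = {t0, t2}, so the formula holds at t2.

Yes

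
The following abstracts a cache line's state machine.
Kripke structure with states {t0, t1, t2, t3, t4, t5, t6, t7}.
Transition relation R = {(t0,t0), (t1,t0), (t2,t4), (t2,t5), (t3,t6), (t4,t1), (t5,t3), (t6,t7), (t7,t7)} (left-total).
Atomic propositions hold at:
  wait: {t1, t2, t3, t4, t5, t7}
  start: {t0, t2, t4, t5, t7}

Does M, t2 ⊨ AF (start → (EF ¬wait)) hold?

Sat(¬wait) = {t0, t6}
EF ¬wait: least fixpoint, start Z0 = {t0, t6}, add states with some successor in Z. Z1 = {t0, t1, t3, t6}; Z2 = {t0, t1, t3, t4, t5, t6}; Z3 = {t0, t1, t2, t3, t4, t5, t6}; fixed.
Sat(EF ¬wait) = {t0, t1, t2, t3, t4, t5, t6}
Sat(start → (EF ¬wait)) = {t0, t1, t2, t3, t4, t5, t6}
AF (start → (EF ¬wait)): least fixpoint, start Z0 = {t0, t1, t2, t3, t4, t5, t6}, add states with every successor in Z. Already a fixed point.
Sat(AF (start → (EF ¬wait))) = {t0, t1, t2, t3, t4, t5, t6}
t2 ∈ Sat(AF (start → (EF ¬wait))) = {t0, t1, t2, t3, t4, t5, t6}, so the formula holds at t2.

Yes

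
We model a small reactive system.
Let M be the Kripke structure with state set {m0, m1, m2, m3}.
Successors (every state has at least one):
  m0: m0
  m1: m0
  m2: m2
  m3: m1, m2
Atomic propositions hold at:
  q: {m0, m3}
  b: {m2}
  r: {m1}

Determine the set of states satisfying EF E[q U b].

{m2, m3}

E[q U b]: least fixpoint, start Z0 = Sat(b) = {m2}, add states in Sat(q) with some successor in Z. Z1 = {m2, m3}; fixed.
Sat(E[q U b]) = {m2, m3}
EF E[q U b]: least fixpoint, start Z0 = {m2, m3}, add states with some successor in Z. Already a fixed point.
Sat(EF E[q U b]) = {m2, m3}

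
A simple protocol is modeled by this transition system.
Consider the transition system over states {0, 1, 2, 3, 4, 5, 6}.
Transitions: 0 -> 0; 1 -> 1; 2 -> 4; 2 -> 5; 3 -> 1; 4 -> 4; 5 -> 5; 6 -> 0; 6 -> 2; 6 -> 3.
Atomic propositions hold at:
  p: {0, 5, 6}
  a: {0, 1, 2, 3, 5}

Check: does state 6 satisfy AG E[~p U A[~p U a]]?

Sat(~p) = {1, 2, 3, 4}
A[~p U a]: least fixpoint, start Z0 = Sat(a) = {0, 1, 2, 3, 5}, add states in Sat(~p) with every successor in Z. Already a fixed point.
Sat(A[~p U a]) = {0, 1, 2, 3, 5}
E[~p U A[~p U a]]: least fixpoint, start Z0 = Sat(A[~p U a]) = {0, 1, 2, 3, 5}, add states in Sat(~p) with some successor in Z. Already a fixed point.
Sat(E[~p U A[~p U a]]) = {0, 1, 2, 3, 5}
AG E[~p U A[~p U a]]: greatest fixpoint, start Z0 = {0, 1, 2, 3, 5}, keep only states in Sat with every successor in Z. Z1 = {0, 1, 3, 5}; fixed.
Sat(AG E[~p U A[~p U a]]) = {0, 1, 3, 5}
6 ∉ Sat(AG E[~p U A[~p U a]]) = {0, 1, 3, 5}, so the formula does not hold at 6.

No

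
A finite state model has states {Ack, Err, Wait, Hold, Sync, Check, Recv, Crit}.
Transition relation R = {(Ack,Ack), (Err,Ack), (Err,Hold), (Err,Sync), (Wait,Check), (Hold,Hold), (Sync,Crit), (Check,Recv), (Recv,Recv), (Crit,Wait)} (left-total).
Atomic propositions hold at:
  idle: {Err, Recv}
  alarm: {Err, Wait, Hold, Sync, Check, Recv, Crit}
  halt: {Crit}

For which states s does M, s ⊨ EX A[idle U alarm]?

A[idle U alarm]: least fixpoint, start Z0 = Sat(alarm) = {Err, Wait, Hold, Sync, Check, Recv, Crit}, add states in Sat(idle) with every successor in Z. Already a fixed point.
Sat(A[idle U alarm]) = {Err, Wait, Hold, Sync, Check, Recv, Crit}
Sat(EX A[idle U alarm]) = {s : some successor in {Err, Wait, Hold, Sync, Check, Recv, Crit}} = {Err, Wait, Hold, Sync, Check, Recv, Crit}

{Err, Wait, Hold, Sync, Check, Recv, Crit}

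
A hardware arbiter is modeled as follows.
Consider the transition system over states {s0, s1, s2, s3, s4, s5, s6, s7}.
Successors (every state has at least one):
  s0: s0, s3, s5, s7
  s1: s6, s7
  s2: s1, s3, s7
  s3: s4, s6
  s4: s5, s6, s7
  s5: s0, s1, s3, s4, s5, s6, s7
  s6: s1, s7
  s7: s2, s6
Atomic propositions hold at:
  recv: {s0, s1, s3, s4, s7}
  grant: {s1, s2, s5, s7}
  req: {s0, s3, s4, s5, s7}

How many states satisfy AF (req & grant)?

Sat(req & grant) = {s5, s7}
AF (req & grant): least fixpoint, start Z0 = {s5, s7}, add states with every successor in Z. Already a fixed point.
Sat(AF (req & grant)) = {s5, s7}
|Sat(AF (req & grant))| = |{s5, s7}| = 2.

2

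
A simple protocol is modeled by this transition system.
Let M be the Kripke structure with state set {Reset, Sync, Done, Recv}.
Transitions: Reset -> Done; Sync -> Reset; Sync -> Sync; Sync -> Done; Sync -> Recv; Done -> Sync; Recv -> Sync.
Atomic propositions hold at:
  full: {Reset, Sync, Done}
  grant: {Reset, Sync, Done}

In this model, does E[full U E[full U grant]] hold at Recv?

E[full U grant]: least fixpoint, start Z0 = Sat(grant) = {Reset, Sync, Done}, add states in Sat(full) with some successor in Z. Already a fixed point.
Sat(E[full U grant]) = {Reset, Sync, Done}
E[full U E[full U grant]]: least fixpoint, start Z0 = Sat(E[full U grant]) = {Reset, Sync, Done}, add states in Sat(full) with some successor in Z. Already a fixed point.
Sat(E[full U E[full U grant]]) = {Reset, Sync, Done}
Recv ∉ Sat(E[full U E[full U grant]]) = {Reset, Sync, Done}, so the formula does not hold at Recv.

No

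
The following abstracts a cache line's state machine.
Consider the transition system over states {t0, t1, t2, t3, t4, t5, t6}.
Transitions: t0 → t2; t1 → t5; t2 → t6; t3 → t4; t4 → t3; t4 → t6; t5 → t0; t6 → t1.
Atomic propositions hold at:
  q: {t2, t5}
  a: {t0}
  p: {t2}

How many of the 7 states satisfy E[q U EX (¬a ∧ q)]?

Sat(¬a) = {t1, t2, t3, t4, t5, t6}
Sat(¬a ∧ q) = {t2, t5}
Sat(EX (¬a ∧ q)) = {s : some successor in {t2, t5}} = {t0, t1}
E[q U EX (¬a ∧ q)]: least fixpoint, start Z0 = Sat(EX (¬a ∧ q)) = {t0, t1}, add states in Sat(q) with some successor in Z. Z1 = {t0, t1, t5}; fixed.
Sat(E[q U EX (¬a ∧ q)]) = {t0, t1, t5}
|Sat(E[q U EX (¬a ∧ q)])| = |{t0, t1, t5}| = 3.

3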